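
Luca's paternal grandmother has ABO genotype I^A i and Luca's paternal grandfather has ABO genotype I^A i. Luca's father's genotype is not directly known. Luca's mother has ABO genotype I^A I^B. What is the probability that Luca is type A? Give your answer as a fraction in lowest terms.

1/2

Luca's father's ABO genotype from I^A i × I^A i: 1/4 I^A I^A, 1/2 I^A i, 1/4 i i.
Crossing each possibility with the mother I^A I^B and summing P(type A): 1/4·1/2 + 1/2·1/2 + 1/4·1/2 = 1/2.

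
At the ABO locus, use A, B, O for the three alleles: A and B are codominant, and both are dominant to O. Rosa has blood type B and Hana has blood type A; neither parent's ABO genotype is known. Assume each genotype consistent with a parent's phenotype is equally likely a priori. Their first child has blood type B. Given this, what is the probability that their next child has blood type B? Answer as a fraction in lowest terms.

5/12

Possible genotypes: Rosa ∈ {BB, BO}; Hana ∈ {AA, AO}.
Weight each parental genotype pair by prior × P(type-B child):
  BB × AO: posterior weight 2/3; P(next child type B) = 1/2.
  BO × AO: posterior weight 1/3; P(next child type B) = 1/4.
Weighted sum = 5/12.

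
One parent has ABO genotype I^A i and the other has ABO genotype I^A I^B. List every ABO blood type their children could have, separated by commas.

Gametes from I^A i × I^A I^B give offspring ABO genotypes I^A I^A, I^A I^B, I^A i, I^B i, i.e. phenotypes A, B, AB.

A, B, AB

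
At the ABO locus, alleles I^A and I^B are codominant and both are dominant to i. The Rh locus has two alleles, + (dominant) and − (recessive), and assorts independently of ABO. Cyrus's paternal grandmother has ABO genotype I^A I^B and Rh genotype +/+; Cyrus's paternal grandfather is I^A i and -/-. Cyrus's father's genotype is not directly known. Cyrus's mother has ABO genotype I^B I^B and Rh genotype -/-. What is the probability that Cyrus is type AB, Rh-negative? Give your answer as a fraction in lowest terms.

1/4

Cyrus's father's ABO genotype from I^A I^B × I^A i: 1/4 I^A I^A, 1/4 I^A I^B, 1/4 I^A i, 1/4 I^B i.
Crossing each possibility with the mother I^B I^B and summing P(type AB): 1/4·1 + 1/4·1/2 + 1/4·1/2 + 1/4·0 = 1/2.
Similarly for Rh via the father's Rh distribution: P(Rh-) = 1/2.
Independent loci: 1/2 × 1/2 = 1/4.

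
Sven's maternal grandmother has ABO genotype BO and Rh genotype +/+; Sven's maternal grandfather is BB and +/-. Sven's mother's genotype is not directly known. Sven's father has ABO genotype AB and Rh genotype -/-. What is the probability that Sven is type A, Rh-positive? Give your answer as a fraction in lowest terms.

Sven's mother's ABO genotype from BO × BB: 1/2 BB, 1/2 BO.
Crossing each possibility with the father AB and summing P(type A): 1/2·0 + 1/2·1/4 = 1/8.
Similarly for Rh via the mother's Rh distribution: P(Rh+) = 3/4.
Independent loci: 1/8 × 3/4 = 3/32.

3/32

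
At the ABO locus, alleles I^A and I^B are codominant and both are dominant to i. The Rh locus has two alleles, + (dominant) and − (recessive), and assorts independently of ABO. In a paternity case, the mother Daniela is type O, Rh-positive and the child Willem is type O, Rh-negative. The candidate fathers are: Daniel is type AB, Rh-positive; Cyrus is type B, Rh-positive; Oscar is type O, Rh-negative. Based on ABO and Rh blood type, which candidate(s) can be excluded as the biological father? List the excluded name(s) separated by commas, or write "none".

Daniel

A candidate is excluded only if no genotype consistent with his phenotype could produce a type O, Rh-negative child with a type O, Rh-positive mother.
Daniel (type AB, Rh+): no genotype consistent with that phenotype can produce a type-O Rh- child with a type-O mother.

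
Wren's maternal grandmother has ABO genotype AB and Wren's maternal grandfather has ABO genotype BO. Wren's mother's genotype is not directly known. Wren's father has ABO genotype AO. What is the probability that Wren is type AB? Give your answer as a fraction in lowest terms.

Wren's mother's ABO genotype from AB × BO: 1/4 AB, 1/4 AO, 1/4 BB, 1/4 BO.
Crossing each possibility with the father AO and summing P(type AB): 1/4·1/4 + 1/4·0 + 1/4·1/2 + 1/4·1/4 = 1/4.

1/4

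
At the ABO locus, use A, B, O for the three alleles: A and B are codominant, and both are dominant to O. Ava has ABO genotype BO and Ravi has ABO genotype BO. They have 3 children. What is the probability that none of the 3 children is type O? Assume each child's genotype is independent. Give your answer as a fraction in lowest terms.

27/64

ABO cross BO × BO → 1/4 O, 3/4 B.
So P(type O) = 1/4 per child.
P(not type O) = 3/4 for one child; (3/4)^3 = 27/64.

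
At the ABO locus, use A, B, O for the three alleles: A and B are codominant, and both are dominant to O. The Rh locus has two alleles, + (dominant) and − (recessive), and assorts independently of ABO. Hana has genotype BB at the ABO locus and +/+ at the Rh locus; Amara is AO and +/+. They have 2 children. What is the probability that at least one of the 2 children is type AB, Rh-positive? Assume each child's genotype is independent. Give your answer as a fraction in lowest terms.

ABO cross BB × AO → 1/2 B, 1/2 AB.
Rh cross +/+ × +/+ → 1 Rh+; so P(type AB, Rh-positive) = 1/2 × 1 = 1/2 per child.
P(none) = (1/2)^2 = 1/4; P(at least one) = 1 − 1/4 = 3/4.

3/4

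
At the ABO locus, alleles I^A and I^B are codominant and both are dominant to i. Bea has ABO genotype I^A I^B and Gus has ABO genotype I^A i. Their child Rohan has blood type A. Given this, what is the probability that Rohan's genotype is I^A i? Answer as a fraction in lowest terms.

Cross I^A I^B × I^A i → 1/4 I^A I^A, 1/4 I^A I^B, 1/4 I^A i, 1/4 I^B i.
Type-A genotypes among offspring: I^A I^A (1/4), I^A i (1/4); total 1/2.
P(I^A i | type A) = (1/4) / (1/2) = 1/2.

1/2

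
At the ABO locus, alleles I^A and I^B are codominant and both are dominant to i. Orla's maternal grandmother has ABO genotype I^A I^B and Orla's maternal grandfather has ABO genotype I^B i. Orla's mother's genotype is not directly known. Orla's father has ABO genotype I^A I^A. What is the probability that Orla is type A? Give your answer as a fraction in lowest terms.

Orla's mother's ABO genotype from I^A I^B × I^B i: 1/4 I^A I^B, 1/4 I^A i, 1/4 I^B I^B, 1/4 I^B i.
Crossing each possibility with the father I^A I^A and summing P(type A): 1/4·1/2 + 1/4·1 + 1/4·0 + 1/4·1/2 = 1/2.

1/2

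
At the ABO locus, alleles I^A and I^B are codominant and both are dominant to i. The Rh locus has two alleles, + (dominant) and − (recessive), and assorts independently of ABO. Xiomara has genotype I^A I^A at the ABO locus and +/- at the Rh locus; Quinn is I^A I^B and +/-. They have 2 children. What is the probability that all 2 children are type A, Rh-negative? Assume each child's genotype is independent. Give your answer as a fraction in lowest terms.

ABO cross I^A I^A × I^A I^B → 1/2 A, 1/2 AB.
Rh cross +/- × +/- → 3/4 Rh+, 1/4 Rh-; so P(type A, Rh-negative) = 1/2 × 1/4 = 1/8 per child.
All 2 independent: (1/8)^2 = 1/64.

1/64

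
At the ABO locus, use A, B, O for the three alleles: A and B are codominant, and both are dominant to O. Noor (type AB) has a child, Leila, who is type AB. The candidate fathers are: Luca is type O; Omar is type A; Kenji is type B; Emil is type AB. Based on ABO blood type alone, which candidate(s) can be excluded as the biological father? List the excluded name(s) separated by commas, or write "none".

Luca

A candidate is excluded only if no genotype consistent with his phenotype could produce a type AB child with a type AB mother.
Luca (type O): no genotype consistent with that phenotype can produce a type-AB child with a type-AB mother.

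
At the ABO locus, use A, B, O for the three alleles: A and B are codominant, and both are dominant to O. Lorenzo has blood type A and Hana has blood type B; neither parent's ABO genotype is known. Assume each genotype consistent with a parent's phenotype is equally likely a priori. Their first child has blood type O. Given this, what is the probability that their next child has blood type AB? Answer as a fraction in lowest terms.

Possible genotypes: Lorenzo ∈ {AA, AO}; Hana ∈ {BB, BO}.
Weight each parental genotype pair by prior × P(type-O child):
  AO × BO: posterior weight 1; P(next child type AB) = 1/4.
Weighted sum = 1/4.

1/4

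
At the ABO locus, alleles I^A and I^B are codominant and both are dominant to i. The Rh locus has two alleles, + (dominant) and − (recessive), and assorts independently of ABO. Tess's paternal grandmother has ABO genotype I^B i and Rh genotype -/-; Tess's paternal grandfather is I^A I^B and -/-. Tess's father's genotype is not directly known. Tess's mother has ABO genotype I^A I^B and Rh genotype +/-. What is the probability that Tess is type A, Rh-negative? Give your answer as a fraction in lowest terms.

1/8

Tess's father's ABO genotype from I^B i × I^A I^B: 1/4 I^A I^B, 1/4 I^A i, 1/4 I^B I^B, 1/4 I^B i.
Crossing each possibility with the mother I^A I^B and summing P(type A): 1/4·1/4 + 1/4·1/2 + 1/4·0 + 1/4·1/4 = 1/4.
Similarly for Rh via the father's Rh distribution: P(Rh-) = 1/2.
Independent loci: 1/4 × 1/2 = 1/8.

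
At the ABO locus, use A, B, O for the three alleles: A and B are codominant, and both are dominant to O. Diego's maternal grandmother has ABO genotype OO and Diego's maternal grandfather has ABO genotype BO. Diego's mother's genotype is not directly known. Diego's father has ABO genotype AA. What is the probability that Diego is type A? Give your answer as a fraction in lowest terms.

Diego's mother's ABO genotype from OO × BO: 1/2 BO, 1/2 OO.
Crossing each possibility with the father AA and summing P(type A): 1/2·1/2 + 1/2·1 = 3/4.

3/4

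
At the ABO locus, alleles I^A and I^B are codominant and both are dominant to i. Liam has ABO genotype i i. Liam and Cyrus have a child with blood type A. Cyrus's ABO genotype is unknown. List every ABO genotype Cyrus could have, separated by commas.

I^A I^A, I^A I^B, I^A i

For each candidate genotype of Cyrus, check whether crossing it with i i can produce every observed child phenotype.
  I^A I^A → possible child types {A} ✓
  I^A I^B → possible child types {A, B} ✓
  I^A i → possible child types {O, A} ✓
  I^B I^B → possible child types {B} ✗
  I^B i → possible child types {O, B} ✗
  i i → possible child types {O} ✗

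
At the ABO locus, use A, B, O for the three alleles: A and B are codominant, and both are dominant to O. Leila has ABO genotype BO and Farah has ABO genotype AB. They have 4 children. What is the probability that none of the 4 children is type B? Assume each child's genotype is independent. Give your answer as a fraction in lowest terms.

1/16

ABO cross BO × AB → 1/4 A, 1/2 B, 1/4 AB.
So P(type B) = 1/2 per child.
P(not type B) = 1/2 for one child; (1/2)^4 = 1/16.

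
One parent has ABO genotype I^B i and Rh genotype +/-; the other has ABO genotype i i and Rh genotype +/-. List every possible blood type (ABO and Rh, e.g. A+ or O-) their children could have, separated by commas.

Gametes from I^B i × i i give offspring ABO genotypes I^B i, i i, i.e. phenotypes O, B.
Rh cross +/- × +/- → phenotypes Rh+, Rh-.
Combining independently: O+, O-, B+, B-.

O+, O-, B+, B-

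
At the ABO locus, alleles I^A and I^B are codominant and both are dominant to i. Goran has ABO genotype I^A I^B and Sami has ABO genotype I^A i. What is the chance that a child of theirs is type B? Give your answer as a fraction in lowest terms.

ABO cross I^A I^B × I^A i → offspring phenotypes: 1/2 A, 1/4 B, 1/4 AB.
So P(type B) = 1/4.

1/4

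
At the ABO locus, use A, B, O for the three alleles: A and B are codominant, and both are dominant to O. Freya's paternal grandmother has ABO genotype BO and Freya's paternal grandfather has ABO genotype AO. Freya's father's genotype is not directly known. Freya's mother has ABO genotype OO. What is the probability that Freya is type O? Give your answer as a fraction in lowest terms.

1/2

Freya's father's ABO genotype from BO × AO: 1/4 AB, 1/4 AO, 1/4 BO, 1/4 OO.
Crossing each possibility with the mother OO and summing P(type O): 1/4·0 + 1/4·1/2 + 1/4·1/2 + 1/4·1 = 1/2.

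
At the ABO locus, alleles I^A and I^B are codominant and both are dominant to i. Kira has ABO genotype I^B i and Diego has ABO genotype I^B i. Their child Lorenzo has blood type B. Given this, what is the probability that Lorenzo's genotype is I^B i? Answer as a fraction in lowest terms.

Cross I^B i × I^B i → 1/4 I^B I^B, 1/2 I^B i, 1/4 i i.
Type-B genotypes among offspring: I^B I^B (1/4), I^B i (1/2); total 3/4.
P(I^B i | type B) = (1/2) / (3/4) = 2/3.

2/3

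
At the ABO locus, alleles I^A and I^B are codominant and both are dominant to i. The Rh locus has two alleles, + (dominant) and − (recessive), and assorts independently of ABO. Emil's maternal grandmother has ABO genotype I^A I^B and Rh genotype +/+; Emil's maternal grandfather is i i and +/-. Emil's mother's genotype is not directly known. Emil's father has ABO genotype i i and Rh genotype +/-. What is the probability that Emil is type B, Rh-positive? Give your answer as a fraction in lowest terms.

7/32

Emil's mother's ABO genotype from I^A I^B × i i: 1/2 I^A i, 1/2 I^B i.
Crossing each possibility with the father i i and summing P(type B): 1/2·0 + 1/2·1/2 = 1/4.
Similarly for Rh via the mother's Rh distribution: P(Rh+) = 7/8.
Independent loci: 1/4 × 7/8 = 7/32.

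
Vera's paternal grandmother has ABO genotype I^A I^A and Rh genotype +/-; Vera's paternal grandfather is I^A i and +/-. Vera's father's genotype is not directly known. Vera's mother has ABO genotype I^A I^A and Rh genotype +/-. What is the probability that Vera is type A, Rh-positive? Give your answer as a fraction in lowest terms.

Vera's father's ABO genotype from I^A I^A × I^A i: 1/2 I^A I^A, 1/2 I^A i.
Crossing each possibility with the mother I^A I^A and summing P(type A): 1/2·1 + 1/2·1 = 1.
Similarly for Rh via the father's Rh distribution: P(Rh+) = 3/4.
Independent loci: 1 × 3/4 = 3/4.

3/4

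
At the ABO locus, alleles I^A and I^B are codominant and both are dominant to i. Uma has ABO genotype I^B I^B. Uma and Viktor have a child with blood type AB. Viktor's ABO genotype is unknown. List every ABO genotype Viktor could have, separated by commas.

I^A I^A, I^A I^B, I^A i

For each candidate genotype of Viktor, check whether crossing it with I^B I^B can produce every observed child phenotype.
  I^A I^A → possible child types {AB} ✓
  I^A I^B → possible child types {B, AB} ✓
  I^A i → possible child types {B, AB} ✓
  I^B I^B → possible child types {B} ✗
  I^B i → possible child types {B} ✗
  i i → possible child types {B} ✗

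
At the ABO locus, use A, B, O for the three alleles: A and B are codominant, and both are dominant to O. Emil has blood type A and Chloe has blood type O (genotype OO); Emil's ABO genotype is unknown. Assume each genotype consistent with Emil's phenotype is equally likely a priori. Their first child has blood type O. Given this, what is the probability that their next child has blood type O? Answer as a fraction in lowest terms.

1/2

Possible genotypes: Emil ∈ {AA, AO}; Chloe ∈ {OO}.
Weight each parental genotype pair by prior × P(type-O child):
  AO × OO: posterior weight 1; P(next child type O) = 1/2.
Weighted sum = 1/2.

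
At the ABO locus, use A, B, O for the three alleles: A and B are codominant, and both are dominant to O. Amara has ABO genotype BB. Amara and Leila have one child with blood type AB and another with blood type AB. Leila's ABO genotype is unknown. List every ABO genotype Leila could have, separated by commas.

For each candidate genotype of Leila, check whether crossing it with BB can produce every observed child phenotype.
  AA → possible child types {AB} ✓
  AB → possible child types {B, AB} ✓
  AO → possible child types {B, AB} ✓
  BB → possible child types {B} ✗
  BO → possible child types {B} ✗
  OO → possible child types {B} ✗

AA, AB, AO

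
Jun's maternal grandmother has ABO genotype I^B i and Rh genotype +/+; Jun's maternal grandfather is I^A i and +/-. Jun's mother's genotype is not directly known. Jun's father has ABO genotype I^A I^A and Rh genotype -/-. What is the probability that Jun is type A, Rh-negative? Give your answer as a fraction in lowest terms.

Jun's mother's ABO genotype from I^B i × I^A i: 1/4 I^A I^B, 1/4 I^A i, 1/4 I^B i, 1/4 i i.
Crossing each possibility with the father I^A I^A and summing P(type A): 1/4·1/2 + 1/4·1 + 1/4·1/2 + 1/4·1 = 3/4.
Similarly for Rh via the mother's Rh distribution: P(Rh-) = 1/4.
Independent loci: 3/4 × 1/4 = 3/16.

3/16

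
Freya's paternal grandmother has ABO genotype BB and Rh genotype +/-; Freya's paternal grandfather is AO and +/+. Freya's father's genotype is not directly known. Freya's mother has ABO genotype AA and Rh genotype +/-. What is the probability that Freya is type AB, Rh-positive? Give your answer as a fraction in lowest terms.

Freya's father's ABO genotype from BB × AO: 1/2 AB, 1/2 BO.
Crossing each possibility with the mother AA and summing P(type AB): 1/2·1/2 + 1/2·1/2 = 1/2.
Similarly for Rh via the father's Rh distribution: P(Rh+) = 7/8.
Independent loci: 1/2 × 7/8 = 7/16.

7/16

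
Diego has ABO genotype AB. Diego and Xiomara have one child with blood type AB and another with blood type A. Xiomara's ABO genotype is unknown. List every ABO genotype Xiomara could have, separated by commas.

AA, AB, AO, BO

For each candidate genotype of Xiomara, check whether crossing it with AB can produce every observed child phenotype.
  AA → possible child types {A, AB} ✓
  AB → possible child types {A, B, AB} ✓
  AO → possible child types {A, B, AB} ✓
  BB → possible child types {B, AB} ✗
  BO → possible child types {A, B, AB} ✓
  OO → possible child types {A, B} ✗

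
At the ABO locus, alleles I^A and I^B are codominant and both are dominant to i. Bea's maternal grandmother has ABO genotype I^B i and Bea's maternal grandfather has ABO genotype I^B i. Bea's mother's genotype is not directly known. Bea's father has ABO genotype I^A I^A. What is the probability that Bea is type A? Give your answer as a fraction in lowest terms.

1/2

Bea's mother's ABO genotype from I^B i × I^B i: 1/4 I^B I^B, 1/2 I^B i, 1/4 i i.
Crossing each possibility with the father I^A I^A and summing P(type A): 1/4·0 + 1/2·1/2 + 1/4·1 = 1/2.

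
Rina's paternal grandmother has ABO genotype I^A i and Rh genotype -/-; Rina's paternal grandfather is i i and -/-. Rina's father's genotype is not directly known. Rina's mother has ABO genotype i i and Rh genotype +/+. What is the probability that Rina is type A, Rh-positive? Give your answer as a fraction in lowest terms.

Rina's father's ABO genotype from I^A i × i i: 1/2 I^A i, 1/2 i i.
Crossing each possibility with the mother i i and summing P(type A): 1/2·1/2 + 1/2·0 = 1/4.
Similarly for Rh via the father's Rh distribution: P(Rh+) = 1.
Independent loci: 1/4 × 1 = 1/4.

1/4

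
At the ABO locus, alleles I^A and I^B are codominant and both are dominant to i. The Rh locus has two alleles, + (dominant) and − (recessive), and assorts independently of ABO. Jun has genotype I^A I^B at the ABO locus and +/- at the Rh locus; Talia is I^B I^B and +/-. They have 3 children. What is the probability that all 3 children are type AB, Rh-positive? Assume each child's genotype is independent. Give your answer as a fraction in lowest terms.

ABO cross I^A I^B × I^B I^B → 1/2 B, 1/2 AB.
Rh cross +/- × +/- → 3/4 Rh+, 1/4 Rh-; so P(type AB, Rh-positive) = 1/2 × 3/4 = 3/8 per child.
All 3 independent: (3/8)^3 = 27/512.

27/512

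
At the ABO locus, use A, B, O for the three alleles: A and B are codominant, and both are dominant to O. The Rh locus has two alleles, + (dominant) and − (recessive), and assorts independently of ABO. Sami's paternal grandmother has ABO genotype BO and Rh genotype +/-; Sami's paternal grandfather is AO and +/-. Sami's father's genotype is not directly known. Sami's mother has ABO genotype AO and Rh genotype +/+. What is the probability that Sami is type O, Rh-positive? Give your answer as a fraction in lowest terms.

Sami's father's ABO genotype from BO × AO: 1/4 AB, 1/4 AO, 1/4 BO, 1/4 OO.
Crossing each possibility with the mother AO and summing P(type O): 1/4·0 + 1/4·1/4 + 1/4·1/4 + 1/4·1/2 = 1/4.
Similarly for Rh via the father's Rh distribution: P(Rh+) = 1.
Independent loci: 1/4 × 1 = 1/4.

1/4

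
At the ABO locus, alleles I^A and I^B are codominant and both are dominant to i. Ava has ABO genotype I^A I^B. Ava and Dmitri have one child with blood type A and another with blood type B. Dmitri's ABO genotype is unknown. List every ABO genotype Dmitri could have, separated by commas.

I^A I^B, I^A i, I^B i, i i

For each candidate genotype of Dmitri, check whether crossing it with I^A I^B can produce every observed child phenotype.
  I^A I^A → possible child types {A, AB} ✗
  I^A I^B → possible child types {A, B, AB} ✓
  I^A i → possible child types {A, B, AB} ✓
  I^B I^B → possible child types {B, AB} ✗
  I^B i → possible child types {A, B, AB} ✓
  i i → possible child types {A, B} ✓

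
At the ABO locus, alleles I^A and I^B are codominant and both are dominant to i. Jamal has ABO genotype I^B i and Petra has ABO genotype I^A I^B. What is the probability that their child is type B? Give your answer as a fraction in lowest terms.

1/2

ABO cross I^B i × I^A I^B → offspring phenotypes: 1/4 A, 1/2 B, 1/4 AB.
So P(type B) = 1/2.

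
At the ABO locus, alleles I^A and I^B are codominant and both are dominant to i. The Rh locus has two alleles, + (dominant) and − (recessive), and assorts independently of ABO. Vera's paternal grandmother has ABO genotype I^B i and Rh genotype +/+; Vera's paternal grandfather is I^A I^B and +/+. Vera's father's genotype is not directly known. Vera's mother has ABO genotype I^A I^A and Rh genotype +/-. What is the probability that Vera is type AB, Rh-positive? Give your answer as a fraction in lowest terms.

Vera's father's ABO genotype from I^B i × I^A I^B: 1/4 I^A I^B, 1/4 I^A i, 1/4 I^B I^B, 1/4 I^B i.
Crossing each possibility with the mother I^A I^A and summing P(type AB): 1/4·1/2 + 1/4·0 + 1/4·1 + 1/4·1/2 = 1/2.
Similarly for Rh via the father's Rh distribution: P(Rh+) = 1.
Independent loci: 1/2 × 1 = 1/2.

1/2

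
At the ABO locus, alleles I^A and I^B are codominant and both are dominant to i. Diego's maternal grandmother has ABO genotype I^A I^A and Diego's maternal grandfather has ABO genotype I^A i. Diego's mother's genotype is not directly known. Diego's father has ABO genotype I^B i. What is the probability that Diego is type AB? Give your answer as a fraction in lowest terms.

3/8

Diego's mother's ABO genotype from I^A I^A × I^A i: 1/2 I^A I^A, 1/2 I^A i.
Crossing each possibility with the father I^B i and summing P(type AB): 1/2·1/2 + 1/2·1/4 = 3/8.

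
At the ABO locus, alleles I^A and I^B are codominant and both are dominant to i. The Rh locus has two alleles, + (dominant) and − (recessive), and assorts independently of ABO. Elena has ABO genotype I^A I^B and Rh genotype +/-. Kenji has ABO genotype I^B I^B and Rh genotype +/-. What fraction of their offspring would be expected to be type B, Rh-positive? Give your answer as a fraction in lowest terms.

3/8

ABO cross I^A I^B × I^B I^B → offspring phenotypes: 1/2 B, 1/2 AB.
Rh cross +/- × +/- → 3/4 Rh+, 1/4 Rh-.
Independent loci: P(type B, Rh-positive) = 1/2 × 3/4 = 3/8.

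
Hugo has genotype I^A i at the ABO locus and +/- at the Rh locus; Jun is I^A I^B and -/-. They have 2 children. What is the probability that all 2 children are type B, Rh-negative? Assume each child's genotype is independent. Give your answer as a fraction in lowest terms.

ABO cross I^A i × I^A I^B → 1/2 A, 1/4 B, 1/4 AB.
Rh cross +/- × -/- → 1/2 Rh+, 1/2 Rh-; so P(type B, Rh-negative) = 1/4 × 1/2 = 1/8 per child.
All 2 independent: (1/8)^2 = 1/64.

1/64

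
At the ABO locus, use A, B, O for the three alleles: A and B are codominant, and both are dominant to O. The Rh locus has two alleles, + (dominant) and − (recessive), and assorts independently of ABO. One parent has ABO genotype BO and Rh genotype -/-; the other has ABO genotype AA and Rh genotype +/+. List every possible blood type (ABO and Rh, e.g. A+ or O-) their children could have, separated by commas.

Gametes from BO × AA give offspring ABO genotypes AB, AO, i.e. phenotypes A, AB.
Rh cross -/- × +/+ → phenotypes Rh+.
Combining independently: A+, AB+.

A+, AB+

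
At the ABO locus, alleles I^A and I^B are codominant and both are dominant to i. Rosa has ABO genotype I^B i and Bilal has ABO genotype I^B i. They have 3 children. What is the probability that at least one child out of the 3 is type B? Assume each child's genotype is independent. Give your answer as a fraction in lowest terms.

63/64

ABO cross I^B i × I^B i → 1/4 O, 3/4 B.
So P(type B) = 3/4 per child.
P(none) = (1/4)^3 = 1/64; P(at least one) = 1 − 1/64 = 63/64.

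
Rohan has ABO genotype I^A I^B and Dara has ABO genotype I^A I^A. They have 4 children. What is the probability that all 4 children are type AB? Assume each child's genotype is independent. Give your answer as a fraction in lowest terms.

1/16

ABO cross I^A I^B × I^A I^A → 1/2 A, 1/2 AB.
So P(type AB) = 1/2 per child.
All 4 independent: (1/2)^4 = 1/16.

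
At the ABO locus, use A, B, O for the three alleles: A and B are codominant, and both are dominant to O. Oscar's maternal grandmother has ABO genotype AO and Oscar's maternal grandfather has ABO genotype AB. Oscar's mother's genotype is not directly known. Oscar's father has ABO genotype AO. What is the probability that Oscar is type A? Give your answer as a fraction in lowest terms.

5/8

Oscar's mother's ABO genotype from AO × AB: 1/4 AA, 1/4 AB, 1/4 AO, 1/4 BO.
Crossing each possibility with the father AO and summing P(type A): 1/4·1 + 1/4·1/2 + 1/4·3/4 + 1/4·1/4 = 5/8.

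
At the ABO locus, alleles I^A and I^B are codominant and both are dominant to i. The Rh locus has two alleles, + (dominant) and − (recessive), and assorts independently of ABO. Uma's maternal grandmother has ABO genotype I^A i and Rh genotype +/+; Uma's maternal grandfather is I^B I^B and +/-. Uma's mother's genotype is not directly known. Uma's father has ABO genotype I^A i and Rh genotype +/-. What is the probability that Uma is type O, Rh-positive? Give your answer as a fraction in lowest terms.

Uma's mother's ABO genotype from I^A i × I^B I^B: 1/2 I^A I^B, 1/2 I^B i.
Crossing each possibility with the father I^A i and summing P(type O): 1/2·0 + 1/2·1/4 = 1/8.
Similarly for Rh via the mother's Rh distribution: P(Rh+) = 7/8.
Independent loci: 1/8 × 7/8 = 7/64.

7/64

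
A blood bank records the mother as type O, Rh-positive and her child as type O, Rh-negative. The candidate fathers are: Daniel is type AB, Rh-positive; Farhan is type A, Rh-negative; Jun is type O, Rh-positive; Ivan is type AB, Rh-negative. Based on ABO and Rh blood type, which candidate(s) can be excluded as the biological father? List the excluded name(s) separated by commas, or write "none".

A candidate is excluded only if no genotype consistent with his phenotype could produce a type O, Rh-negative child with a type O, Rh-positive mother.
Daniel (type AB, Rh+): no genotype consistent with that phenotype can produce a type-O Rh- child with a type-O mother.
Ivan (type AB, Rh-): no genotype consistent with that phenotype can produce a type-O Rh- child with a type-O mother.

Daniel, Ivan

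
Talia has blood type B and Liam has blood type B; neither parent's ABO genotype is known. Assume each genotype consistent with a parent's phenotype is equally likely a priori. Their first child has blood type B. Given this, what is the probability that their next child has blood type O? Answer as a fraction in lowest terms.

Possible genotypes: Talia ∈ {BB, BO}; Liam ∈ {BB, BO}.
Weight each parental genotype pair by prior × P(type-B child):
  BB × BB: posterior weight 4/15; P(next child type O) = 0.
  BB × BO: posterior weight 4/15; P(next child type O) = 0.
  BO × BB: posterior weight 4/15; P(next child type O) = 0.
  BO × BO: posterior weight 1/5; P(next child type O) = 1/4.
Weighted sum = 1/20.

1/20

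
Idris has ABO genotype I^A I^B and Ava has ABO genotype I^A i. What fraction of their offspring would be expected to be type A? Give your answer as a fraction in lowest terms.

1/2

ABO cross I^A I^B × I^A i → offspring phenotypes: 1/2 A, 1/4 B, 1/4 AB.
So P(type A) = 1/2.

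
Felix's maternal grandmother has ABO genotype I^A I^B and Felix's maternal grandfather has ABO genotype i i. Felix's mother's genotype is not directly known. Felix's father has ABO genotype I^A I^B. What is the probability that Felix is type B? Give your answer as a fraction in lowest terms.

Felix's mother's ABO genotype from I^A I^B × i i: 1/2 I^A i, 1/2 I^B i.
Crossing each possibility with the father I^A I^B and summing P(type B): 1/2·1/4 + 1/2·1/2 = 3/8.

3/8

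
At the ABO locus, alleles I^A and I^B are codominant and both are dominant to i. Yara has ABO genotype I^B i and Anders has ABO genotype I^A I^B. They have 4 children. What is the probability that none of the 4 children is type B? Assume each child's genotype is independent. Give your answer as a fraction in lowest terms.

ABO cross I^B i × I^A I^B → 1/4 A, 1/2 B, 1/4 AB.
So P(type B) = 1/2 per child.
P(not type B) = 1/2 for one child; (1/2)^4 = 1/16.

1/16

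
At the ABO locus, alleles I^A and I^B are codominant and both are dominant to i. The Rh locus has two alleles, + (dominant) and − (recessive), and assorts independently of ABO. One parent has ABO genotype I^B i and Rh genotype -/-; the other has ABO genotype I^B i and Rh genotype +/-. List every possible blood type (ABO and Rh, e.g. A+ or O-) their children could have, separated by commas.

Gametes from I^B i × I^B i give offspring ABO genotypes I^B I^B, I^B i, i i, i.e. phenotypes O, B.
Rh cross -/- × +/- → phenotypes Rh+, Rh-.
Combining independently: O+, O-, B+, B-.

O+, O-, B+, B-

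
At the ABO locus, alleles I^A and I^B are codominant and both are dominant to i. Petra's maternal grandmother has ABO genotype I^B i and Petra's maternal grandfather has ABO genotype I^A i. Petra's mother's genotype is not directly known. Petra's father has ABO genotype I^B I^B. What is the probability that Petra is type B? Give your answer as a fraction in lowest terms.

Petra's mother's ABO genotype from I^B i × I^A i: 1/4 I^A I^B, 1/4 I^A i, 1/4 I^B i, 1/4 i i.
Crossing each possibility with the father I^B I^B and summing P(type B): 1/4·1/2 + 1/4·1/2 + 1/4·1 + 1/4·1 = 3/4.

3/4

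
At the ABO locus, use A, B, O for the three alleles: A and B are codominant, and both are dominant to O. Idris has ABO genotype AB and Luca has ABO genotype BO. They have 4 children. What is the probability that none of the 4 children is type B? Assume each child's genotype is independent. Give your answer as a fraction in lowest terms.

1/16

ABO cross AB × BO → 1/4 A, 1/2 B, 1/4 AB.
So P(type B) = 1/2 per child.
P(not type B) = 1/2 for one child; (1/2)^4 = 1/16.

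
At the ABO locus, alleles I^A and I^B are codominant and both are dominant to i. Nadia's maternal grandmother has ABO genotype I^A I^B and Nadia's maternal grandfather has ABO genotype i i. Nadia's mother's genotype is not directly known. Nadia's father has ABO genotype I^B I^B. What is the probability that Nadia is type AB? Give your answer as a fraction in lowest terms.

Nadia's mother's ABO genotype from I^A I^B × i i: 1/2 I^A i, 1/2 I^B i.
Crossing each possibility with the father I^B I^B and summing P(type AB): 1/2·1/2 + 1/2·0 = 1/4.

1/4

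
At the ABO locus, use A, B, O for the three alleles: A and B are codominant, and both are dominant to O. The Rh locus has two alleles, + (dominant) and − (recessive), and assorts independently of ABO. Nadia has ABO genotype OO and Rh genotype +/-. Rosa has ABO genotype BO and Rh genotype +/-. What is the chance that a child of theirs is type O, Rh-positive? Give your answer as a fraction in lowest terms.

3/8

ABO cross OO × BO → offspring phenotypes: 1/2 O, 1/2 B.
Rh cross +/- × +/- → 3/4 Rh+, 1/4 Rh-.
Independent loci: P(type O, Rh-positive) = 1/2 × 3/4 = 3/8.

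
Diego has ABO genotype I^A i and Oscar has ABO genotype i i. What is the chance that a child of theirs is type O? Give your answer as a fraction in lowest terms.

1/2

ABO cross I^A i × i i → offspring phenotypes: 1/2 O, 1/2 A.
So P(type O) = 1/2.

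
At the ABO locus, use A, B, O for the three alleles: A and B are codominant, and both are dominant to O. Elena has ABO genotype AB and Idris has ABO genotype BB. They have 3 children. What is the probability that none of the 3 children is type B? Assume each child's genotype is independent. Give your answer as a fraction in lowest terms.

1/8

ABO cross AB × BB → 1/2 B, 1/2 AB.
So P(type B) = 1/2 per child.
P(not type B) = 1/2 for one child; (1/2)^3 = 1/8.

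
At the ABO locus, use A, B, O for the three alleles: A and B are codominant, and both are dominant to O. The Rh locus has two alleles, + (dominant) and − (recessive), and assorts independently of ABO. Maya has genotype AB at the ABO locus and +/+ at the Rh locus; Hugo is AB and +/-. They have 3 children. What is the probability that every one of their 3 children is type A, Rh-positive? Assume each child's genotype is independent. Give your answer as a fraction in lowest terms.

ABO cross AB × AB → 1/4 A, 1/4 B, 1/2 AB.
Rh cross +/+ × +/- → 1 Rh+; so P(type A, Rh-positive) = 1/4 × 1 = 1/4 per child.
All 3 independent: (1/4)^3 = 1/64.

1/64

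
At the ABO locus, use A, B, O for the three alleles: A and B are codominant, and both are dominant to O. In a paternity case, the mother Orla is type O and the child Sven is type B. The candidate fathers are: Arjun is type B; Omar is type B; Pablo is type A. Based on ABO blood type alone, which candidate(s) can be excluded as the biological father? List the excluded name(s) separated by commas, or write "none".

Pablo

A candidate is excluded only if no genotype consistent with his phenotype could produce a type B child with a type O mother.
Pablo (type A): no genotype consistent with that phenotype can produce a type-B child with a type-O mother.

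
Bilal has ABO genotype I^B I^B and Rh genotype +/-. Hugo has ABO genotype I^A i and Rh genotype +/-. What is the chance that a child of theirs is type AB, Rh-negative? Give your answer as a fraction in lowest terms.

ABO cross I^B I^B × I^A i → offspring phenotypes: 1/2 B, 1/2 AB.
Rh cross +/- × +/- → 3/4 Rh+, 1/4 Rh-.
Independent loci: P(type AB, Rh-negative) = 1/2 × 1/4 = 1/8.

1/8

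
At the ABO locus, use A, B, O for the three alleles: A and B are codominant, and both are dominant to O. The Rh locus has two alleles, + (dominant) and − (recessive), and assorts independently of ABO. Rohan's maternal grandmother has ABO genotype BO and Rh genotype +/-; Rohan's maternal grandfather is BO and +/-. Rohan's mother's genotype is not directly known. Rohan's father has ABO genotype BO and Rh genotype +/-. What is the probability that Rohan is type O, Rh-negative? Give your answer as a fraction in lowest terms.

1/16

Rohan's mother's ABO genotype from BO × BO: 1/4 BB, 1/2 BO, 1/4 OO.
Crossing each possibility with the father BO and summing P(type O): 1/4·0 + 1/2·1/4 + 1/4·1/2 = 1/4.
Similarly for Rh via the mother's Rh distribution: P(Rh-) = 1/4.
Independent loci: 1/4 × 1/4 = 1/16.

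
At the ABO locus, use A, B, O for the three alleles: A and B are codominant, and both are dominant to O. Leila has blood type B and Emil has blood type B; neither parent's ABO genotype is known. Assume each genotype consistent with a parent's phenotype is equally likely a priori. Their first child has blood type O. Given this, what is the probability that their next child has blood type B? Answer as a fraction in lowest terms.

3/4

Possible genotypes: Leila ∈ {BB, BO}; Emil ∈ {BB, BO}.
Weight each parental genotype pair by prior × P(type-O child):
  BO × BO: posterior weight 1; P(next child type B) = 3/4.
Weighted sum = 3/4.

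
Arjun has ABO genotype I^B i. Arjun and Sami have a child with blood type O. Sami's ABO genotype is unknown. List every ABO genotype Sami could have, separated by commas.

For each candidate genotype of Sami, check whether crossing it with I^B i can produce every observed child phenotype.
  I^A I^A → possible child types {A, AB} ✗
  I^A I^B → possible child types {A, B, AB} ✗
  I^A i → possible child types {O, A, B, AB} ✓
  I^B I^B → possible child types {B} ✗
  I^B i → possible child types {O, B} ✓
  i i → possible child types {O, B} ✓

I^A i, I^B i, i i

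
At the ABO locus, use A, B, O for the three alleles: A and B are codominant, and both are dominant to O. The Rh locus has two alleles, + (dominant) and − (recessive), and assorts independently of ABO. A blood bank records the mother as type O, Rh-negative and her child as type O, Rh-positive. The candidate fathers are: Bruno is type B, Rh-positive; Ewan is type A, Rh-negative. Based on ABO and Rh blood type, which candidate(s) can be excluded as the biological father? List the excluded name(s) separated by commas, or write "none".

Ewan

A candidate is excluded only if no genotype consistent with his phenotype could produce a type O, Rh-positive child with a type O, Rh-negative mother.
Ewan (type A, Rh-): no genotype consistent with that phenotype can produce a type-O Rh+ child with a type-O mother.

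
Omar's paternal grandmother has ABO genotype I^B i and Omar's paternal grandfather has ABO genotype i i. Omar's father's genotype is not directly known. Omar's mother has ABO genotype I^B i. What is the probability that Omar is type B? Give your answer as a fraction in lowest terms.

5/8

Omar's father's ABO genotype from I^B i × i i: 1/2 I^B i, 1/2 i i.
Crossing each possibility with the mother I^B i and summing P(type B): 1/2·3/4 + 1/2·1/2 = 5/8.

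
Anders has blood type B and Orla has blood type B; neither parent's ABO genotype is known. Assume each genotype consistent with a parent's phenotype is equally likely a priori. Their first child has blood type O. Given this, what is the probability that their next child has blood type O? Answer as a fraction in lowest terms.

Possible genotypes: Anders ∈ {BB, BO}; Orla ∈ {BB, BO}.
Weight each parental genotype pair by prior × P(type-O child):
  BO × BO: posterior weight 1; P(next child type O) = 1/4.
Weighted sum = 1/4.

1/4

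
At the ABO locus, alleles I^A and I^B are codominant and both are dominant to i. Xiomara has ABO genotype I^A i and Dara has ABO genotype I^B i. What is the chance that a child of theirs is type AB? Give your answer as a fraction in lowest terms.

1/4

ABO cross I^A i × I^B i → offspring phenotypes: 1/4 O, 1/4 A, 1/4 B, 1/4 AB.
So P(type AB) = 1/4.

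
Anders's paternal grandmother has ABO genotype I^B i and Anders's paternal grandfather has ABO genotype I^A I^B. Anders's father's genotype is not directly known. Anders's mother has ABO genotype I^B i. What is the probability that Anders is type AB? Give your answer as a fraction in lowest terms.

Anders's father's ABO genotype from I^B i × I^A I^B: 1/4 I^A I^B, 1/4 I^A i, 1/4 I^B I^B, 1/4 I^B i.
Crossing each possibility with the mother I^B i and summing P(type AB): 1/4·1/4 + 1/4·1/4 + 1/4·0 + 1/4·0 = 1/8.

1/8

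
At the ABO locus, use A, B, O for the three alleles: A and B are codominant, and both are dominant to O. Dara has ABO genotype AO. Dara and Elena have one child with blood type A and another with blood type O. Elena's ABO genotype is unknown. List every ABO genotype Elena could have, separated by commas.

For each candidate genotype of Elena, check whether crossing it with AO can produce every observed child phenotype.
  AA → possible child types {A} ✗
  AB → possible child types {A, B, AB} ✗
  AO → possible child types {O, A} ✓
  BB → possible child types {B, AB} ✗
  BO → possible child types {O, A, B, AB} ✓
  OO → possible child types {O, A} ✓

AO, BO, OO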